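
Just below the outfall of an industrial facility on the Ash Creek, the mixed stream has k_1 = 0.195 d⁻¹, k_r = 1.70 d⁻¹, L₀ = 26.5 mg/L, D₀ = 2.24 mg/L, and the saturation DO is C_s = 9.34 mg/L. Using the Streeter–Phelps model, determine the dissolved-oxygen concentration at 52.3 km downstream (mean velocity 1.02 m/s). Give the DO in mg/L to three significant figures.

Travel time t = x/v = 52.3 km / (1.02 m/s) = 52300 m / 1.02 m/s = 51270 s = 0.5935 d.
k_1 L₀/(k_r−k_1) = 0.195×26.5/(1.70−0.195) = 5.168/1.505 = 3.434 mg/L.
e^(−k_1 t) = e^(−0.195×0.5935) = 0.8907; e^(−k_r t) = e^(−1.70×0.5935) = 0.3646.
D = 3.434 × (0.8907 − 0.3646) + 2.24 × 0.3646 = 1.806 + 0.8168 = 2.623 mg/L.
DO = C_s − D = 9.34 − 2.623 = 6.717 mg/L.

DO ≈ 6.72 mg/L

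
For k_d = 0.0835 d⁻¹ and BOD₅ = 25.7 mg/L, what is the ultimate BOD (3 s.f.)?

BOD₅ = L₀(1 − e^(−5k_d)) ⇒ L₀ = BOD₅ / (1 − e^(−5×0.0835))
= 25.7 / (1 − 0.6587) = 25.7 / 0.3413 = 75.30 mg/L.

L₀ ≈ 75.3 mg/L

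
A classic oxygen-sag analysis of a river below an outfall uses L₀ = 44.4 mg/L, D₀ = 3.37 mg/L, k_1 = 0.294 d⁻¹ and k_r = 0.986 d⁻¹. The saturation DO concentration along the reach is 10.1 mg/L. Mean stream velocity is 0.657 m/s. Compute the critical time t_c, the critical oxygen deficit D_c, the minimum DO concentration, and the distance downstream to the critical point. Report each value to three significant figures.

t_c = [1/(k_r−k_1)] ln[(k_r/k_1)(1 − D₀(k_r−k_1)/(k_1 L₀))]
= [1/(0.986−0.294)] ln[(0.986/0.294)(1 − 3.37×0.6920/(0.294×44.4))]
= (1/0.6920) ln[3.354 × 0.8213] = 1.445 × ln(2.755) = 1.445 × 1.013 = 1.464 d.
D_c = (k_1/k_r) L₀ e^(−k_1 t_c) = (0.294/0.986) × 44.4 × e^(−0.294×1.464) = 0.2982 × 44.4 × 0.6502 = 8.608 mg/L.
Minimum DO = C_s − D_c = 10.1 − 8.608 = 1.492 mg/L.
x_c = v t_c = 0.657 m/s × 1.464 d × 86400 s/d = 83120 m ≈ 83.1 km.

t_c ≈ 1.46 d; D_c ≈ 8.61 mg/L; min DO ≈ 1.49 mg/L; x_c ≈ 83.1 km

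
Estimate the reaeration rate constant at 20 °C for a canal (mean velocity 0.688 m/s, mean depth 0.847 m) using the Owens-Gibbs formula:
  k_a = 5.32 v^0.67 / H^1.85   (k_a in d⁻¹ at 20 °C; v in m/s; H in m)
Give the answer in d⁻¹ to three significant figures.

k_a = 5.32 × 0.688^0.67 / 0.847^1.85 = 5.32 × 0.7784 / 0.7355 = 5.630 d⁻¹.

k_a ≈ 5.63 d⁻¹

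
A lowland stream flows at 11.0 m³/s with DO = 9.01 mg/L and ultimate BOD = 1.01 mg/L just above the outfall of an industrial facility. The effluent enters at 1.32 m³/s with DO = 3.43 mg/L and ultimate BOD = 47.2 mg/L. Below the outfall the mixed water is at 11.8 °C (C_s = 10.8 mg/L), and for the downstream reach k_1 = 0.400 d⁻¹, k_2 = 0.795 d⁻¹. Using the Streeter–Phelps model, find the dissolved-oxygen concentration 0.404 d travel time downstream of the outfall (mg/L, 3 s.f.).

DO ≈ 8.31 mg/L

Mixed DO = (11.0×9.01 + 1.32×3.43)/(11.0+1.32) = 103.6/12.32 = 8.412 mg/L.
Mixed L₀ = (11.0×1.01 + 1.32×47.2)/(12.32) = 73.41/12.32 = 5.959 mg/L.
Initial deficit D₀ = C_s − DO₀ = 10.8 − 8.412 = 2.388 mg/L.
D(0.404) = [0.400×5.959/(0.795−0.400)](e^(−0.400×0.404) − e^(−0.795×0.404)) + 2.388 e^(−0.795×0.404)
= 6.034 × (0.8508 − 0.7253) + 2.388 × 0.7253 = 2.489 mg/L.
DO = 10.8 − 2.489 = 8.311 mg/L.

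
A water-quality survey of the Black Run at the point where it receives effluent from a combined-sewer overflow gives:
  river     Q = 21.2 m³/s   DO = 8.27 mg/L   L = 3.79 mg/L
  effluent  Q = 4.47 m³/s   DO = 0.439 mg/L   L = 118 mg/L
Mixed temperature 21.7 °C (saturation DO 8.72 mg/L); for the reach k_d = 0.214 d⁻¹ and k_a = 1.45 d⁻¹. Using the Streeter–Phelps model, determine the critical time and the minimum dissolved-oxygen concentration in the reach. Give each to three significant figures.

Mixed DO = (21.2×8.27 + 4.47×0.439)/(21.2+4.47) = 177.3/25.67 = 6.906 mg/L.
Mixed L₀ = (21.2×3.79 + 4.47×118)/(25.67) = 607.8/25.67 = 23.68 mg/L.
Initial deficit D₀ = C_s − DO₀ = 8.72 − 6.906 = 1.814 mg/L.
t_c = (1/1.236) ln[(1.45/0.214)(1 − 1.814×1.236/(0.214×23.68))] = 0.8091 × ln(3.778) = 1.075 d.
D_c = (0.214/1.45) × 23.68 × e^(−0.214×1.075) = 0.1476 × 23.68 × 0.7944 = 2.776 mg/L.
Minimum DO = 8.72 − 2.776 = 5.944 mg/L.

t_c ≈ 1.08 d; minimum DO ≈ 5.94 mg/L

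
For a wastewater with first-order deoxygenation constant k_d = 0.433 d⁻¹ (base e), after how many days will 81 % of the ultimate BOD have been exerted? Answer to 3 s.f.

t ≈ 3.84 d

y/L₀ = 1 − e^(−k_d t) = 0.81 ⇒ e^(−k_d t) = 0.190
t = −ln(0.190) / 0.433 = 1.661 / 0.433 = 3.835 d.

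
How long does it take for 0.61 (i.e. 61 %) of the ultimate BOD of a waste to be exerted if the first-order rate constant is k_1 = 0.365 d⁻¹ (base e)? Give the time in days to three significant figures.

y/L₀ = 1 − e^(−k_1 t) = 0.61 ⇒ e^(−k_1 t) = 0.390
t = −ln(0.390) / 0.365 = 0.9416 / 0.365 = 2.580 d.

t ≈ 2.58 d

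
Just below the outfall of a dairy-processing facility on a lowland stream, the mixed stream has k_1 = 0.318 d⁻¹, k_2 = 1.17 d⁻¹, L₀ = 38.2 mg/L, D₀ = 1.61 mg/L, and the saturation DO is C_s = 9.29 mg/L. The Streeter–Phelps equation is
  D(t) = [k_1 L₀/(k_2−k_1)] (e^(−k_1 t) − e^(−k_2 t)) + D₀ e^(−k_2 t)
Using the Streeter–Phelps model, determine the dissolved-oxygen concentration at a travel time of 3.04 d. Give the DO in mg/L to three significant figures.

k_1 L₀/(k_2−k_1) = 0.318×38.2/(1.17−0.318) = 12.15/0.8520 = 14.26 mg/L.
e^(−k_1 t) = e^(−0.318×3.040) = 0.3803; e^(−k_2 t) = e^(−1.17×3.040) = 0.02853.
D = 14.26 × (0.3803 − 0.02853) + 1.61 × 0.02853 = 5.016 + 0.04593 = 5.062 mg/L.
DO = C_s − D = 9.29 − 5.062 = 4.228 mg/L.

DO ≈ 4.23 mg/L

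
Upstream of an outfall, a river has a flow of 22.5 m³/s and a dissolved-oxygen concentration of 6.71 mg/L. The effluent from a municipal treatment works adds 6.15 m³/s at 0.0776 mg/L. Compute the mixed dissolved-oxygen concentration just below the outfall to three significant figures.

Flow-weighted mixing: C = (Q_r C_r + Q_w C_w)/(Q_r + Q_w)
= (22.5×6.71 + 6.15×0.0776)/(22.5 + 6.15) = 151.5/28.65 = 5.286 mg/L.

5.29 mg/L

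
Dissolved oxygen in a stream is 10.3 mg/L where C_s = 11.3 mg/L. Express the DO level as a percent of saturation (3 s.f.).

% saturation = C/C_s × 100 = 10.3/11.3 × 100 = 91.2 %.

91.2 % saturation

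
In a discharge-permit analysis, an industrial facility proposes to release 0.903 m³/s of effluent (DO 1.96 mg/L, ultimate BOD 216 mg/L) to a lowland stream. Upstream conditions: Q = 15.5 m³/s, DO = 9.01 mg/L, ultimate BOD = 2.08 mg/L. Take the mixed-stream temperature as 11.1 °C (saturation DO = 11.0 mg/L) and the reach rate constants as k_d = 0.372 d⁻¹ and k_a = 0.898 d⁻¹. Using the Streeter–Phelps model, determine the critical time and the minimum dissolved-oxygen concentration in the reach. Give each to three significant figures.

Mixed DO = (15.5×9.01 + 0.903×1.96)/(15.5+0.903) = 141.4/16.40 = 8.622 mg/L.
Mixed L₀ = (15.5×2.08 + 0.903×216)/(16.40) = 227.3/16.40 = 13.86 mg/L.
Initial deficit D₀ = C_s − DO₀ = 11.0 − 8.622 = 2.378 mg/L.
t_c = (1/0.5260) ln[(0.898/0.372)(1 − 2.378×0.5260/(0.372×13.86))] = 1.901 × ln(1.828) = 1.147 d.
D_c = (0.372/0.898) × 13.86 × e^(−0.372×1.147) = 0.4143 × 13.86 × 0.6527 = 3.746 mg/L.
Minimum DO = 11.0 − 3.746 = 7.254 mg/L.

t_c ≈ 1.15 d; minimum DO ≈ 7.25 mg/L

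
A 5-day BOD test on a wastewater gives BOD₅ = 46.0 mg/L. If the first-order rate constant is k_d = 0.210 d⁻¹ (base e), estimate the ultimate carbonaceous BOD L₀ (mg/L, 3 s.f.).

BOD₅ = L₀(1 − e^(−5k_d)) ⇒ L₀ = BOD₅ / (1 − e^(−5×0.210))
= 46.0 / (1 − 0.3499) = 46.0 / 0.6501 = 70.76 mg/L.

L₀ ≈ 70.8 mg/L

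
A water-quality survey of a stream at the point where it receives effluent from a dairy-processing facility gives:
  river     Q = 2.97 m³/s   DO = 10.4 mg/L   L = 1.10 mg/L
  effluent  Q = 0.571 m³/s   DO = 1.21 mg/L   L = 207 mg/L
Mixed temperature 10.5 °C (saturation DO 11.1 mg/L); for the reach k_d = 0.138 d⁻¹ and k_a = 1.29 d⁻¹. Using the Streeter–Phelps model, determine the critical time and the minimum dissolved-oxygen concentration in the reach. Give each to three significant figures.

t_c ≈ 1.28 d; minimum DO ≈ 8.03 mg/L

Mixed DO = (2.97×10.4 + 0.571×1.21)/(2.97+0.571) = 31.58/3.541 = 8.918 mg/L.
Mixed L₀ = (2.97×1.10 + 0.571×207)/(3.541) = 121.5/3.541 = 34.30 mg/L.
Initial deficit D₀ = C_s − DO₀ = 11.1 − 8.918 = 2.182 mg/L.
t_c = (1/1.152) ln[(1.29/0.138)(1 − 2.182×1.152/(0.138×34.30))] = 0.8681 × ln(4.384) = 1.283 d.
D_c = (0.138/1.29) × 34.30 × e^(−0.138×1.283) = 0.1070 × 34.30 × 0.8377 = 3.074 mg/L.
Minimum DO = 11.1 − 3.074 = 8.026 mg/L.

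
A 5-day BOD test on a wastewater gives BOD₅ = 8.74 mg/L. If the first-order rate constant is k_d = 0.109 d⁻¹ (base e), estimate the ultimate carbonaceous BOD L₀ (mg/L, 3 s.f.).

L₀ ≈ 20.8 mg/L

BOD₅ = L₀(1 − e^(−5k_d)) ⇒ L₀ = BOD₅ / (1 − e^(−5×0.109))
= 8.74 / (1 − 0.5798) = 8.74 / 0.4202 = 20.80 mg/L.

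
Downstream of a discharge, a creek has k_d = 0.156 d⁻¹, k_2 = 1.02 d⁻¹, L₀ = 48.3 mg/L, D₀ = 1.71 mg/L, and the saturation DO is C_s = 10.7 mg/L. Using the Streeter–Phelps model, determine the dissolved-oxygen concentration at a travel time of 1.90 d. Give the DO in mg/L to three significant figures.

DO ≈ 5.23 mg/L

k_d L₀/(k_2−k_d) = 0.156×48.3/(1.02−0.156) = 7.535/0.8640 = 8.721 mg/L.
e^(−k_d t) = e^(−0.156×1.900) = 0.7435; e^(−k_2 t) = e^(−1.02×1.900) = 0.1440.
D = 8.721 × (0.7435 − 0.1440) + 1.71 × 0.1440 = 5.228 + 0.2462 = 5.474 mg/L.
DO = C_s − D = 10.7 − 5.474 = 5.226 mg/L.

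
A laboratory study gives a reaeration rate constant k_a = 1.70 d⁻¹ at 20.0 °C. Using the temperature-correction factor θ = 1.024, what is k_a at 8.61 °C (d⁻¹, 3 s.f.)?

k_a(T₂) = k_a(T₁) · θ^(T₂−T₁) = 1.70 × 1.024^(8.61−20.0)
= 1.70 × 1.024^-11.4 = 1.70 × 0.7633 = 1.298 d⁻¹.

k_a ≈ 1.30 d⁻¹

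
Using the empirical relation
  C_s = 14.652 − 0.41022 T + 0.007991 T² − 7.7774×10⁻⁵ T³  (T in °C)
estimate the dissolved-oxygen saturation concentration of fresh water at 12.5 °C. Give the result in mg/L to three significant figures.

C_s ≈ 10.6 mg/L

C_s = 14.652 − 0.41022×12.5 + 0.007991×12.5² − 7.7774×10⁻⁵×12.5³ = 10.62 mg/L.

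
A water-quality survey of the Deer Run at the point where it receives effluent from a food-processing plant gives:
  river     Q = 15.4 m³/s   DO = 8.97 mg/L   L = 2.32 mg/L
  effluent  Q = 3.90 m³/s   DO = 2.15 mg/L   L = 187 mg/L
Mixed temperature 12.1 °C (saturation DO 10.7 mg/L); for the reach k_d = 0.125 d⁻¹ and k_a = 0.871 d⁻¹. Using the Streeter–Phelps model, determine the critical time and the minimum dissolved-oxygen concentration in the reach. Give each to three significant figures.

t_c ≈ 1.76 d; minimum DO ≈ 6.13 mg/L

Mixed DO = (15.4×8.97 + 3.90×2.15)/(15.4+3.90) = 146.5/19.30 = 7.592 mg/L.
Mixed L₀ = (15.4×2.32 + 3.90×187)/(19.30) = 765.0/19.30 = 39.64 mg/L.
Initial deficit D₀ = C_s − DO₀ = 10.7 − 7.592 = 3.108 mg/L.
t_c = (1/0.7460) ln[(0.871/0.125)(1 − 3.108×0.7460/(0.125×39.64))] = 1.340 × ln(3.707) = 1.756 d.
D_c = (0.125/0.871) × 39.64 × e^(−0.125×1.756) = 0.1435 × 39.64 × 0.8029 = 4.567 mg/L.
Minimum DO = 10.7 − 4.567 = 6.133 mg/L.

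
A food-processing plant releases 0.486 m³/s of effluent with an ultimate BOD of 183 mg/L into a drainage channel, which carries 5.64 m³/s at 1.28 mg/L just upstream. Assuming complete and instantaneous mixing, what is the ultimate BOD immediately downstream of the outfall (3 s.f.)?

15.7 mg/L

Flow-weighted mixing: C = (Q_r C_r + Q_w C_w)/(Q_r + Q_w)
= (5.64×1.28 + 0.486×183)/(5.64 + 0.486) = 96.16/6.126 = 15.70 mg/L.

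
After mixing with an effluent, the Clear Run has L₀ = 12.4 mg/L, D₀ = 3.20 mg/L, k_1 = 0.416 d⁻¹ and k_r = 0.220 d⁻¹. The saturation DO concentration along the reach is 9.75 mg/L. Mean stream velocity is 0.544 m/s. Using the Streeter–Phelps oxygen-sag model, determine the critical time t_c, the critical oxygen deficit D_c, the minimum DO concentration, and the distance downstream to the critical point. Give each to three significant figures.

t_c ≈ 2.66 d; D_c ≈ 7.74 mg/L; min DO ≈ 2.01 mg/L; x_c ≈ 125 km

With k_r/k_1 = 0.5288 and 1 − D₀(k_r−k_1)/(k_1 L₀) = 1.122,
t_c = ln(0.5288 × 1.122) / (0.220 − 0.416) = ln(0.5931) / -0.1960 = -0.5223/-0.1960 = 2.665 d.
D_c = (k_1/k_r) L₀ e^(−k_1 t_c) = (0.416/0.220) × 12.4 × e^(−0.416×2.665) = 1.891 × 12.4 × 0.3300 = 7.738 mg/L.
Minimum DO = C_s − D_c = 9.75 − 7.738 = 2.012 mg/L.
x_c = v t_c = 0.544 m/s × 2.665 d × 86400 s/d = 125300 m ≈ 125 km.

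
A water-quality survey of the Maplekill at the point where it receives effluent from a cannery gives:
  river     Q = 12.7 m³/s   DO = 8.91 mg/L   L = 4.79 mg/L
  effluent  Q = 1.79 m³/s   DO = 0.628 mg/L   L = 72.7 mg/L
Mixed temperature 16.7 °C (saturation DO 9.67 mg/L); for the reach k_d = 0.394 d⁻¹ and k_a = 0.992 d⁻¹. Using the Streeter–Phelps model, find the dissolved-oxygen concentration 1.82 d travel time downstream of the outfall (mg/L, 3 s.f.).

DO ≈ 6.57 mg/L

Mixed DO = (12.7×8.91 + 1.79×0.628)/(12.7+1.79) = 114.3/14.49 = 7.887 mg/L.
Mixed L₀ = (12.7×4.79 + 1.79×72.7)/(14.49) = 191.0/14.49 = 13.18 mg/L.
Initial deficit D₀ = C_s − DO₀ = 9.67 − 7.887 = 1.783 mg/L.
D(1.82) = [0.394×13.18/(0.992−0.394)](e^(−0.394×1.82) − e^(−0.992×1.82)) + 1.783 e^(−0.992×1.82)
= 8.683 × (0.4882 − 0.1644) + 1.783 × 0.1644 = 3.105 mg/L.
DO = 9.67 − 3.105 = 6.565 mg/L.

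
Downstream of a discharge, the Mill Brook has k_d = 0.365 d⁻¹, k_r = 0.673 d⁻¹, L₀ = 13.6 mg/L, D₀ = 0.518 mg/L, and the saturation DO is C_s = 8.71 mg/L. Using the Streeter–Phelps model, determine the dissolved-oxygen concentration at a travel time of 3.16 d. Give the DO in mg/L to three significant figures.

DO ≈ 5.48 mg/L

k_d L₀/(k_r−k_d) = 0.365×13.6/(0.673−0.365) = 4.964/0.3080 = 16.12 mg/L.
e^(−k_d t) = e^(−0.365×3.160) = 0.3156; e^(−k_r t) = e^(−0.673×3.160) = 0.1192.
D = 16.12 × (0.3156 − 0.1192) + 0.518 × 0.1192 = 3.164 + 0.06176 = 3.226 mg/L.
DO = C_s − D = 8.71 − 3.226 = 5.484 mg/L.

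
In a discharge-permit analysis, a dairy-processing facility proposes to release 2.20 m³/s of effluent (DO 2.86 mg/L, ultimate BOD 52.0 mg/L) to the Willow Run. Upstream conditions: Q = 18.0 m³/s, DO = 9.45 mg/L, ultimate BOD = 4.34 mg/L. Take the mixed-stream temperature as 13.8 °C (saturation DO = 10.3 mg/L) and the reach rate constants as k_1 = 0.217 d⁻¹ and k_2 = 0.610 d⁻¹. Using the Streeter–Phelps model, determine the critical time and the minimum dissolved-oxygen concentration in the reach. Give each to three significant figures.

Mixed DO = (18.0×9.45 + 2.20×2.86)/(18.0+2.20) = 176.4/20.20 = 8.732 mg/L.
Mixed L₀ = (18.0×4.34 + 2.20×52.0)/(20.20) = 192.5/20.20 = 9.531 mg/L.
Initial deficit D₀ = C_s − DO₀ = 10.3 − 8.732 = 1.568 mg/L.
t_c = (1/0.3930) ln[(0.610/0.217)(1 − 1.568×0.3930/(0.217×9.531))] = 2.545 × ln(1.974) = 1.730 d.
D_c = (0.217/0.610) × 9.531 × e^(−0.217×1.730) = 0.3557 × 9.531 × 0.6870 = 2.329 mg/L.
Minimum DO = 10.3 − 2.329 = 7.971 mg/L.

t_c ≈ 1.73 d; minimum DO ≈ 7.97 mg/L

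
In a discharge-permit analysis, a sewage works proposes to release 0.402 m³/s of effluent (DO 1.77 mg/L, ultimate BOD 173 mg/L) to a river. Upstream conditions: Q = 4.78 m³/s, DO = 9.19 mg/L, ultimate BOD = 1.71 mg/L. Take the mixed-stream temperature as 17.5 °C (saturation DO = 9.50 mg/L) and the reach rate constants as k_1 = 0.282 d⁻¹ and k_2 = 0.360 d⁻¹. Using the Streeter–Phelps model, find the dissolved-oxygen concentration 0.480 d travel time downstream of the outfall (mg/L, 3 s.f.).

DO ≈ 7.01 mg/L

Mixed DO = (4.78×9.19 + 0.402×1.77)/(4.78+0.402) = 44.64/5.182 = 8.614 mg/L.
Mixed L₀ = (4.78×1.71 + 0.402×173)/(5.182) = 77.72/5.182 = 15.00 mg/L.
Initial deficit D₀ = C_s − DO₀ = 9.50 − 8.614 = 0.8856 mg/L.
D(0.480) = [0.282×15.00/(0.360−0.282)](e^(−0.282×0.480) − e^(−0.360×0.480)) + 0.8856 e^(−0.360×0.480)
= 54.22 × (0.8734 − 0.8413) + 0.8856 × 0.8413 = 2.485 mg/L.
DO = 9.50 − 2.485 = 7.015 mg/L.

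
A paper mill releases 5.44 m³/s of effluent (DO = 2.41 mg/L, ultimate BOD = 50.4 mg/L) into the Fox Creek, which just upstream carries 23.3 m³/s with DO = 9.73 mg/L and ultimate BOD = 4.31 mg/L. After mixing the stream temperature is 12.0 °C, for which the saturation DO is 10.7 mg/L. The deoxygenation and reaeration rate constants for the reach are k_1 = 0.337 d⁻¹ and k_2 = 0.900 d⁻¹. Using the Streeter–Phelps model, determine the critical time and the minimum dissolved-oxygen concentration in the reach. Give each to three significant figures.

Mixed DO = (23.3×9.73 + 5.44×2.41)/(23.3+5.44) = 239.8/28.74 = 8.344 mg/L.
Mixed L₀ = (23.3×4.31 + 5.44×50.4)/(28.74) = 374.6/28.74 = 13.03 mg/L.
Initial deficit D₀ = C_s − DO₀ = 10.7 − 8.344 = 2.356 mg/L.
t_c = (1/0.5630) ln[(0.900/0.337)(1 − 2.356×0.5630/(0.337×13.03))] = 1.776 × ln(1.864) = 1.106 d.
D_c = (0.337/0.900) × 13.03 × e^(−0.337×1.106) = 0.3744 × 13.03 × 0.6888 = 3.362 mg/L.
Minimum DO = 10.7 − 3.362 = 7.338 mg/L.

t_c ≈ 1.11 d; minimum DO ≈ 7.34 mg/L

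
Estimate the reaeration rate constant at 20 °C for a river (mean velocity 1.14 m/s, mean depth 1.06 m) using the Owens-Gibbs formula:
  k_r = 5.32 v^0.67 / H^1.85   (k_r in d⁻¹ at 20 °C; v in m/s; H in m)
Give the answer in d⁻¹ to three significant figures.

k_r ≈ 5.21 d⁻¹

k_r = 5.32 × 1.14^0.67 / 1.06^1.85 = 5.32 × 1.092 / 1.114 = 5.215 d⁻¹.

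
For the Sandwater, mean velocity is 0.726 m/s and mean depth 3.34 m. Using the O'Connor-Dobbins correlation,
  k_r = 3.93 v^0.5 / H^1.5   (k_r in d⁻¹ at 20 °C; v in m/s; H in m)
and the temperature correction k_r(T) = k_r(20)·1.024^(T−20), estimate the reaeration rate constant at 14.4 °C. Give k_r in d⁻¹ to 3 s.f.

k_r(20) = 3.93 × 0.726^0.5 / 3.34^1.5 = 3.93 × 0.8521 / 6.104 = 0.5486 d⁻¹.
k_r(14.4) = 0.5486 × 1.024^(14.4−20) = 0.5486 × 0.8756 = 0.4804 d⁻¹.

k_r ≈ 0.480 d⁻¹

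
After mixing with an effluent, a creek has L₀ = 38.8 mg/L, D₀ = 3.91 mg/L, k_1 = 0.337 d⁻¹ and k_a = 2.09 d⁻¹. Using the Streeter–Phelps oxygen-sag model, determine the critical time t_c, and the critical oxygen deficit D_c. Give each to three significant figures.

t_c = [1/(k_a−k_1)] ln[(k_a/k_1)(1 − D₀(k_a−k_1)/(k_1 L₀))]
= [1/(2.09−0.337)] ln[(2.09/0.337)(1 − 3.91×1.753/(0.337×38.8))]
= (1/1.753) ln[6.202 × 0.4758] = 0.5705 × ln(2.951) = 0.5705 × 1.082 = 0.6173 d.
L(t_c) = L₀ e^(−k_1 t_c) = 38.8 × 0.8122 = 31.51 mg/L, and at the critical point k_a D_c = k_1 L, so D_c = (0.337/2.09) × 31.51 = 5.081 mg/L.

t_c ≈ 0.617 d; D_c ≈ 5.08 mg/L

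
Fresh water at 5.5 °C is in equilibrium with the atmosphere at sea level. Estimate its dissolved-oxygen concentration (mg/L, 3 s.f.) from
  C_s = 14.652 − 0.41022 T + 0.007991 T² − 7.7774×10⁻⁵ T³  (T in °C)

C_s ≈ 12.6 mg/L

C_s = 14.652 − 0.41022×5.5 + 0.007991×5.5² − 7.7774×10⁻⁵×5.5³ = 12.62 mg/L.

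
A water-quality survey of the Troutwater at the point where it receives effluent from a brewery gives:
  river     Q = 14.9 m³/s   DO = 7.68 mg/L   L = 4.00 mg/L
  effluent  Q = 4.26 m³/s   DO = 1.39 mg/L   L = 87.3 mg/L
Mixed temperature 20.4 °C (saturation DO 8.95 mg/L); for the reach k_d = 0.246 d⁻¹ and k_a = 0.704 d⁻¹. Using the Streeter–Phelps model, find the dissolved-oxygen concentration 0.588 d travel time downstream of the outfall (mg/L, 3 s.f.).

Mixed DO = (14.9×7.68 + 4.26×1.39)/(14.9+4.26) = 120.4/19.16 = 6.281 mg/L.
Mixed L₀ = (14.9×4.00 + 4.26×87.3)/(19.16) = 431.5/19.16 = 22.52 mg/L.
Initial deficit D₀ = C_s − DO₀ = 8.95 − 6.281 = 2.669 mg/L.
D(0.588) = [0.246×22.52/(0.704−0.246)](e^(−0.246×0.588) − e^(−0.704×0.588)) + 2.669 e^(−0.704×0.588)
= 12.10 × (0.8653 − 0.6610) + 2.669 × 0.6610 = 4.235 mg/L.
DO = 8.95 − 4.235 = 4.715 mg/L.

DO ≈ 4.71 mg/L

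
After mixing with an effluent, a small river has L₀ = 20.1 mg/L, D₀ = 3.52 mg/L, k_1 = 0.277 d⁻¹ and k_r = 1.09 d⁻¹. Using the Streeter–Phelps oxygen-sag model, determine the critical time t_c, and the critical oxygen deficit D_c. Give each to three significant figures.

At the critical point dD/dt = 0, so k_1 L₀ e^(−k_1 t) = k_r D. Substituting D(t) from the Streeter–Phelps equation and solving for t gives
t_c = ln[(k_r/k_1)(1 − D₀(k_r−k_1)/(k_1 L₀))] / (k_r−k_1).
Here k_r−k_1 = 0.8130 d⁻¹ and 1 − D₀(k_r−k_1)/(k_1 L₀) = 1 − 3.52×0.8130/(0.277×20.1) = 0.4860, so
t_c = ln(3.935 × 0.4860) / 0.8130 = 0.6484 / 0.8130 = 0.7975 d.
D_c = (k_1/k_r) L₀ e^(−k_1 t_c) = (0.277/1.09) × 20.1 × e^(−0.277×0.7975) = 0.2541 × 20.1 × 0.8018 = 4.096 mg/L.

t_c ≈ 0.798 d; D_c ≈ 4.10 mg/L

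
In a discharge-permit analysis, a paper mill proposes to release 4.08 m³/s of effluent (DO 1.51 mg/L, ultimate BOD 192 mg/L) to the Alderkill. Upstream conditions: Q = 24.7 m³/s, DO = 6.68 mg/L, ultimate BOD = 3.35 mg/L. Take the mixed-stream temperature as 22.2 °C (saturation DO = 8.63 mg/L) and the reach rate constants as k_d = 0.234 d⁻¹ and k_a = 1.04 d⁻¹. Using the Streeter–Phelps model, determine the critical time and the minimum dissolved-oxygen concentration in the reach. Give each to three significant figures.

Mixed DO = (24.7×6.68 + 4.08×1.51)/(24.7+4.08) = 171.2/28.78 = 5.947 mg/L.
Mixed L₀ = (24.7×3.35 + 4.08×192)/(28.78) = 866.1/28.78 = 30.09 mg/L.
Initial deficit D₀ = C_s − DO₀ = 8.63 − 5.947 = 2.683 mg/L.
t_c = (1/0.8060) ln[(1.04/0.234)(1 − 2.683×0.8060/(0.234×30.09))] = 1.241 × ln(3.080) = 1.396 d.
D_c = (0.234/1.04) × 30.09 × e^(−0.234×1.396) = 0.2250 × 30.09 × 0.7214 = 4.885 mg/L.
Minimum DO = 8.63 − 4.885 = 3.745 mg/L.

t_c ≈ 1.40 d; minimum DO ≈ 3.75 mg/L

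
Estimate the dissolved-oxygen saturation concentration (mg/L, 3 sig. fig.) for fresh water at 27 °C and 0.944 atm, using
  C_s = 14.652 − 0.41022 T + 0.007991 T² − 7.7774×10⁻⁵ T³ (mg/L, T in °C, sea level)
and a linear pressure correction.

C_s ≈ 7.43 mg/L

At sea level: C_s = 14.652 − 0.41022×27 + 0.007991×27² − 7.7774×10⁻⁵×27³ = 7.871 mg/L.
Pressure correction: C_s' = 7.871 × 0.944 = 7.430 mg/L.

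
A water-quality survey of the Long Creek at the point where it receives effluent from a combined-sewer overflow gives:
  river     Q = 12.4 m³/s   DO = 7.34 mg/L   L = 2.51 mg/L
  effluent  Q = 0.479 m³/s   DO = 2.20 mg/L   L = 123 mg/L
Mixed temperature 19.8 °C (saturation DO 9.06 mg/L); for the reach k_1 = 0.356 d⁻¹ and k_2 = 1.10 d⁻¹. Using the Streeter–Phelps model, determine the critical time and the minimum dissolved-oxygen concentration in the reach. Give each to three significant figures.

t_c ≈ 0.378 d; minimum DO ≈ 7.08 mg/L

Mixed DO = (12.4×7.34 + 0.479×2.20)/(12.4+0.479) = 92.07/12.88 = 7.149 mg/L.
Mixed L₀ = (12.4×2.51 + 0.479×123)/(12.88) = 90.04/12.88 = 6.991 mg/L.
Initial deficit D₀ = C_s − DO₀ = 9.06 − 7.149 = 1.911 mg/L.
t_c = (1/0.7440) ln[(1.10/0.356)(1 − 1.911×0.7440/(0.356×6.991))] = 1.344 × ln(1.325) = 0.3779 d.
D_c = (0.356/1.10) × 6.991 × e^(−0.356×0.3779) = 0.3236 × 6.991 × 0.8741 = 1.978 mg/L.
Minimum DO = 9.06 − 1.978 = 7.082 mg/L.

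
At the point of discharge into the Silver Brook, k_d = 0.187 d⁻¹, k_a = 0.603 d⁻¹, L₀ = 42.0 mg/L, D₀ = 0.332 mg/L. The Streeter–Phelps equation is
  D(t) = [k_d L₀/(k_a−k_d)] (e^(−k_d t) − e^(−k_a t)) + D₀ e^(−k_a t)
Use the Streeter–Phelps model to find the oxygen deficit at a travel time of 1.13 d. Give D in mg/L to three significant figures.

k_d L₀/(k_a−k_d) = 0.187×42.0/(0.603−0.187) = 7.854/0.4160 = 18.88 mg/L.
e^(−k_d t) = e^(−0.187×1.130) = 0.8095; e^(−k_a t) = e^(−0.603×1.130) = 0.5059.
D = 18.88 × (0.8095 − 0.5059) + 0.332 × 0.5059 = 5.732 + 0.1680 = 5.900 mg/L.

D ≈ 5.90 mg/L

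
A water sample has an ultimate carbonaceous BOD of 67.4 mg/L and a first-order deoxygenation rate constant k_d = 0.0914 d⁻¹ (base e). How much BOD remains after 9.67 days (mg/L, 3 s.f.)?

L ≈ 27.8 mg/L

L_t = L₀ e^(−k_d t) = 67.4 × e^(−0.0914×9.67) = 67.4 × 0.4132 = 27.85 mg/L.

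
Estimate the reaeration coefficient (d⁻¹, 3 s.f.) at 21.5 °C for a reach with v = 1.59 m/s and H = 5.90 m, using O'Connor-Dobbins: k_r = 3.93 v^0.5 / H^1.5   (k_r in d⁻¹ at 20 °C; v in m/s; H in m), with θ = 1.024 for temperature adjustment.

k_r ≈ 0.358 d⁻¹

k_r(20) = 3.93 × 1.59^0.5 / 5.90^1.5 = 3.93 × 1.261 / 14.33 = 0.3458 d⁻¹.
k_r(21.5) = 0.3458 × 1.024^(21.5−20) = 0.3458 × 1.036 = 0.3583 d⁻¹.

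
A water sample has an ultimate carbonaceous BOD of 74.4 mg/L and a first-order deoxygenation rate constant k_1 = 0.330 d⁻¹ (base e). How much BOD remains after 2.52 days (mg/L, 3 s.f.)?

L ≈ 32.4 mg/L

L_t = L₀ e^(−k_1 t) = 74.4 × e^(−0.330×2.52) = 74.4 × 0.4354 = 32.39 mg/L.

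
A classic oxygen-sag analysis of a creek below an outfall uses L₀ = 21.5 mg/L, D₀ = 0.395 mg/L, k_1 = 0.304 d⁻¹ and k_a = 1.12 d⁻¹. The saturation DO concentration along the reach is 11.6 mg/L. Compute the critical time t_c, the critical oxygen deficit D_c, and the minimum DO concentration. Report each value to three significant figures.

t_c ≈ 1.54 d; D_c ≈ 3.66 mg/L; min DO ≈ 7.94 mg/L

t_c = [1/(k_a−k_1)] ln[(k_a/k_1)(1 − D₀(k_a−k_1)/(k_1 L₀))]
= [1/(1.12−0.304)] ln[(1.12/0.304)(1 − 0.395×0.8160/(0.304×21.5))]
= (1/0.8160) ln[3.684 × 0.9507] = 1.225 × ln(3.503) = 1.225 × 1.253 = 1.536 d.
D_c = (k_1/k_a) L₀ e^(−k_1 t_c) = (0.304/1.12) × 21.5 × e^(−0.304×1.536) = 0.2714 × 21.5 × 0.6269 = 3.658 mg/L.
Minimum DO = C_s − D_c = 11.6 − 3.658 = 7.942 mg/L.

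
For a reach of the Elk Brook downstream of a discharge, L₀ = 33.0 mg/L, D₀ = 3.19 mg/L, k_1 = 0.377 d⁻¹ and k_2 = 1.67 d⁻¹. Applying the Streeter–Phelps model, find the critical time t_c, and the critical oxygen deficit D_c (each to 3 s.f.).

At the critical point dD/dt = 0, so k_1 L₀ e^(−k_1 t) = k_2 D. Substituting D(t) from the Streeter–Phelps equation and solving for t gives
t_c = ln[(k_2/k_1)(1 − D₀(k_2−k_1)/(k_1 L₀))] / (k_2−k_1).
Here k_2−k_1 = 1.293 d⁻¹ and 1 − D₀(k_2−k_1)/(k_1 L₀) = 1 − 3.19×1.293/(0.377×33.0) = 0.6685, so
t_c = ln(4.430 × 0.6685) / 1.293 = 1.086 / 1.293 = 0.8396 d.
D_c = (k_1/k_2) L₀ e^(−k_1 t_c) = (0.377/1.67) × 33.0 × e^(−0.377×0.8396) = 0.2257 × 33.0 × 0.7287 = 5.428 mg/L.

t_c ≈ 0.840 d; D_c ≈ 5.43 mg/L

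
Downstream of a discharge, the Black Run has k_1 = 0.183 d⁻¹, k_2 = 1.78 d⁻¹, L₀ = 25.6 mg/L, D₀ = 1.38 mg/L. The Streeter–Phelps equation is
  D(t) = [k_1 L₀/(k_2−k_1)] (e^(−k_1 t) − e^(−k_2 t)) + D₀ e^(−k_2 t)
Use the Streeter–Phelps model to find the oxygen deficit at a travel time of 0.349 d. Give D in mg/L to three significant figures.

k_1 L₀/(k_2−k_1) = 0.183×25.6/(1.78−0.183) = 4.685/1.597 = 2.934 mg/L.
e^(−k_1 t) = e^(−0.183×0.3490) = 0.9381; e^(−k_2 t) = e^(−1.78×0.3490) = 0.5373.
D = 2.934 × (0.9381 − 0.5373) + 1.38 × 0.5373 = 1.176 + 0.7415 = 1.917 mg/L.

D ≈ 1.92 mg/L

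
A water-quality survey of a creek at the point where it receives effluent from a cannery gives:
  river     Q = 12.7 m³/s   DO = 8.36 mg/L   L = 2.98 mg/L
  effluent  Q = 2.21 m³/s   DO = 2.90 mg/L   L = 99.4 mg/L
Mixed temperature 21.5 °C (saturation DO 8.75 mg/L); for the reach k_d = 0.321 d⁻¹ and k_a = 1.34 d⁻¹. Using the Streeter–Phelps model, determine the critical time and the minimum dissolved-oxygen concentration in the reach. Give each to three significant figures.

t_c ≈ 1.16 d; minimum DO ≈ 5.90 mg/L

Mixed DO = (12.7×8.36 + 2.21×2.90)/(12.7+2.21) = 112.6/14.91 = 7.551 mg/L.
Mixed L₀ = (12.7×2.98 + 2.21×99.4)/(14.91) = 257.5/14.91 = 17.27 mg/L.
Initial deficit D₀ = C_s − DO₀ = 8.75 − 7.551 = 1.199 mg/L.
t_c = (1/1.019) ln[(1.34/0.321)(1 − 1.199×1.019/(0.321×17.27))] = 0.9814 × ln(3.254) = 1.158 d.
D_c = (0.321/1.34) × 17.27 × e^(−0.321×1.158) = 0.2396 × 17.27 × 0.6896 = 2.853 mg/L.
Minimum DO = 8.75 − 2.853 = 5.897 mg/L.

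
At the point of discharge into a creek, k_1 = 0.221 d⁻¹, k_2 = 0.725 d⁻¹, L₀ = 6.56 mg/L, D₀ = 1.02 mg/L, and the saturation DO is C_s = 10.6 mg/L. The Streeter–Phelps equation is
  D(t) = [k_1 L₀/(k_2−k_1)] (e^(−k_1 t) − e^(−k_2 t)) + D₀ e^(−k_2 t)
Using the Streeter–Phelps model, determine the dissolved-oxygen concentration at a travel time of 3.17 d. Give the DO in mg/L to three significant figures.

k_1 L₀/(k_2−k_1) = 0.221×6.56/(0.725−0.221) = 1.450/0.5040 = 2.877 mg/L.
e^(−k_1 t) = e^(−0.221×3.170) = 0.4963; e^(−k_2 t) = e^(−0.725×3.170) = 0.1004.
D = 2.877 × (0.4963 − 0.1004) + 1.02 × 0.1004 = 1.139 + 0.1024 = 1.241 mg/L.
DO = C_s − D = 10.6 − 1.241 = 9.359 mg/L.

DO ≈ 9.36 mg/L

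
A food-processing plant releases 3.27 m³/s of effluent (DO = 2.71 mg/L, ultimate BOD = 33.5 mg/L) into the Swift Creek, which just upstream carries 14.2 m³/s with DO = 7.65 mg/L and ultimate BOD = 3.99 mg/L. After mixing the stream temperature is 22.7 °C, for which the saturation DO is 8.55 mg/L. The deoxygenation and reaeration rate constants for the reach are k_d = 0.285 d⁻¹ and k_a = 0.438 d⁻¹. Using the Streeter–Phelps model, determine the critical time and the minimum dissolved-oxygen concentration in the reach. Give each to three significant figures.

t_c ≈ 2.10 d; minimum DO ≈ 5.15 mg/L

Mixed DO = (14.2×7.65 + 3.27×2.71)/(14.2+3.27) = 117.5/17.47 = 6.725 mg/L.
Mixed L₀ = (14.2×3.99 + 3.27×33.5)/(17.47) = 166.2/17.47 = 9.514 mg/L.
Initial deficit D₀ = C_s − DO₀ = 8.55 − 6.725 = 1.825 mg/L.
t_c = (1/0.1530) ln[(0.438/0.285)(1 − 1.825×0.1530/(0.285×9.514))] = 6.536 × ln(1.379) = 2.099 d.
D_c = (0.285/0.438) × 9.514 × e^(−0.285×2.099) = 0.6507 × 9.514 × 0.5499 = 3.404 mg/L.
Minimum DO = 8.55 − 3.404 = 5.146 mg/L.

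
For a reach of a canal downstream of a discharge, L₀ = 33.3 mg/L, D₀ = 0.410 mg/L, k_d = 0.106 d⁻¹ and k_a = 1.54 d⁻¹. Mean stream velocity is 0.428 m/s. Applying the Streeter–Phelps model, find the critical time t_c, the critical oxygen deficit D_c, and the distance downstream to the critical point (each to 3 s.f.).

t_c ≈ 1.74 d; D_c ≈ 1.91 mg/L; x_c ≈ 64.3 km

t_c = [1/(k_a−k_d)] ln[(k_a/k_d)(1 − D₀(k_a−k_d)/(k_d L₀))]
= [1/(1.54−0.106)] ln[(1.54/0.106)(1 − 0.410×1.434/(0.106×33.3))]
= (1/1.434) ln[14.53 × 0.8334] = 0.6974 × ln(12.11) = 0.6974 × 2.494 = 1.739 d.
D_c = (k_d/k_a) L₀ e^(−k_d t_c) = (0.106/1.54) × 33.3 × e^(−0.106×1.739) = 0.06883 × 33.3 × 0.8316 = 1.906 mg/L.
x_c = v t_c = 0.428 m/s × 1.739 d × 86400 s/d = 64310 m ≈ 64.3 km.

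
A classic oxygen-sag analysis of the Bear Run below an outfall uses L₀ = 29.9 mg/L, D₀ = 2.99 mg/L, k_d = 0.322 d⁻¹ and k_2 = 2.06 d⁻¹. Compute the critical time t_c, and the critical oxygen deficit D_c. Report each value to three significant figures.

t_c = [1/(k_2−k_d)] ln[(k_2/k_d)(1 − D₀(k_2−k_d)/(k_d L₀))]
= [1/(2.06−0.322)] ln[(2.06/0.322)(1 − 2.99×1.738/(0.322×29.9))]
= (1/1.738) ln[6.398 × 0.4602] = 0.5754 × ln(2.944) = 0.5754 × 1.080 = 0.6214 d.
D_c = (k_d/k_2) L₀ e^(−k_d t_c) = (0.322/2.06) × 29.9 × e^(−0.322×0.6214) = 0.1563 × 29.9 × 0.8187 = 3.826 mg/L.

t_c ≈ 0.621 d; D_c ≈ 3.83 mg/L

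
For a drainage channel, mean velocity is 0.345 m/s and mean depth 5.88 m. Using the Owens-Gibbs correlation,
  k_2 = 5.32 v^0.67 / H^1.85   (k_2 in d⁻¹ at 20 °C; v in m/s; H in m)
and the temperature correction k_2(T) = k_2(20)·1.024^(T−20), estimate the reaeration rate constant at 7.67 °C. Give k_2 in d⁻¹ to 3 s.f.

k_2(20) = 5.32 × 0.345^0.67 / 5.88^1.85 = 5.32 × 0.4902 / 26.51 = 0.09838 d⁻¹.
k_2(7.67) = 0.09838 × 1.024^(7.67−20) = 0.09838 × 0.7465 = 0.07344 d⁻¹.

k_2 ≈ 0.0734 d⁻¹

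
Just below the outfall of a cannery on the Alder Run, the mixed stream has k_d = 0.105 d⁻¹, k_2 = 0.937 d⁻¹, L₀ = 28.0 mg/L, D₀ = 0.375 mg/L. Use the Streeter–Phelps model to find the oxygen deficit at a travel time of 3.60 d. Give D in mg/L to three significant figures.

D ≈ 2.31 mg/L

k_d L₀/(k_2−k_d) = 0.105×28.0/(0.937−0.105) = 2.940/0.8320 = 3.534 mg/L.
e^(−k_d t) = e^(−0.105×3.600) = 0.6852; e^(−k_2 t) = e^(−0.937×3.600) = 0.03428.
D = 3.534 × (0.6852 − 0.03428) + 0.375 × 0.03428 = 2.300 + 0.01285 = 2.313 mg/L.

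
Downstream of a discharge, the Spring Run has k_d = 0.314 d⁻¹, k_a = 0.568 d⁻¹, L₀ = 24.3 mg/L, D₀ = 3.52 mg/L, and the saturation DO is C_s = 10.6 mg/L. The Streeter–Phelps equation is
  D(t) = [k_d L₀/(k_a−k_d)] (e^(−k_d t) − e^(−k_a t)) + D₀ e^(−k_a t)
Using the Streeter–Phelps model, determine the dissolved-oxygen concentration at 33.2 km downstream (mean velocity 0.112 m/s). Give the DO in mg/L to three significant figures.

DO ≈ 4.15 mg/L

Travel time t = x/v = 33.2 km / (0.112 m/s) = 33200 m / 0.112 m/s = 296400 s = 3.431 d.
k_d L₀/(k_a−k_d) = 0.314×24.3/(0.568−0.314) = 7.630/0.2540 = 30.04 mg/L.
e^(−k_d t) = e^(−0.314×3.431) = 0.3405; e^(−k_a t) = e^(−0.568×3.431) = 0.1425.
D = 30.04 × (0.3405 − 0.1425) + 3.52 × 0.1425 = 5.950 + 0.5014 = 6.451 mg/L.
DO = C_s − D = 10.6 − 6.451 = 4.149 mg/L.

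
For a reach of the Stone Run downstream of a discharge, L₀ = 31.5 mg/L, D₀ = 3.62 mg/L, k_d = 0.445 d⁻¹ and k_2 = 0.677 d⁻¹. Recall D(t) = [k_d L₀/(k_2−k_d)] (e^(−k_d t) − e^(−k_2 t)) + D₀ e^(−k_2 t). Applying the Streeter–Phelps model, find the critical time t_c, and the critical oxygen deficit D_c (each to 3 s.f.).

At the critical point dD/dt = 0, so k_d L₀ e^(−k_d t) = k_2 D. Substituting D(t) from the Streeter–Phelps equation and solving for t gives
t_c = ln[(k_2/k_d)(1 − D₀(k_2−k_d)/(k_d L₀))] / (k_2−k_d).
Here k_2−k_d = 0.2320 d⁻¹ and 1 − D₀(k_2−k_d)/(k_d L₀) = 1 − 3.62×0.2320/(0.445×31.5) = 0.9401, so
t_c = ln(1.521 × 0.9401) / 0.2320 = 0.3578 / 0.2320 = 1.542 d.
D_c = (k_d/k_2) L₀ e^(−k_d t_c) = (0.445/0.677) × 31.5 × e^(−0.445×1.542) = 0.6573 × 31.5 × 0.5034 = 10.42 mg/L.

t_c ≈ 1.54 d; D_c ≈ 10.4 mg/L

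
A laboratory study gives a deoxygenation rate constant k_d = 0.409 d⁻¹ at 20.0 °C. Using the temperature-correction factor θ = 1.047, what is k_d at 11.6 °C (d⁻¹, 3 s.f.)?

k_d ≈ 0.278 d⁻¹

k_d(T₂) = k_d(T₁) · θ^(T₂−T₁) = 0.409 × 1.047^(11.6−20.0)
= 0.409 × 1.047^-8.40 = 0.409 × 0.6799 = 0.2781 d⁻¹.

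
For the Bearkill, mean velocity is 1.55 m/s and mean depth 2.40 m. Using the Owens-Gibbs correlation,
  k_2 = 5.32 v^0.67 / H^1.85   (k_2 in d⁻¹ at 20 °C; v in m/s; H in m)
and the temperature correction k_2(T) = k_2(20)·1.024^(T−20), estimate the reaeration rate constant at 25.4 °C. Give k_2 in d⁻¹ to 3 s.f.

k_2(20) = 5.32 × 1.55^0.67 / 2.40^1.85 = 5.32 × 1.341 / 5.051 = 1.413 d⁻¹.
k_2(25.4) = 1.413 × 1.024^(25.4−20) = 1.413 × 1.137 = 1.606 d⁻¹.

k_2 ≈ 1.61 d⁻¹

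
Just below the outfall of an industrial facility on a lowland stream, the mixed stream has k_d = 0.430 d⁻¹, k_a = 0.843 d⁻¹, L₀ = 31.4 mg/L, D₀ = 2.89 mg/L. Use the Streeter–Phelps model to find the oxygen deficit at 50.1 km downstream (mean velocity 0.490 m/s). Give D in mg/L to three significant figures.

D ≈ 8.66 mg/L

Travel time t = x/v = 50.1 km / (0.490 m/s) = 50100 m / 0.490 m/s = 102200 s = 1.183 d.
k_d L₀/(k_a−k_d) = 0.430×31.4/(0.843−0.430) = 13.50/0.4130 = 32.69 mg/L.
e^(−k_d t) = e^(−0.430×1.183) = 0.6012; e^(−k_a t) = e^(−0.843×1.183) = 0.3688.
D = 32.69 × (0.6012 − 0.3688) + 2.89 × 0.3688 = 7.598 + 1.066 = 8.664 mg/L.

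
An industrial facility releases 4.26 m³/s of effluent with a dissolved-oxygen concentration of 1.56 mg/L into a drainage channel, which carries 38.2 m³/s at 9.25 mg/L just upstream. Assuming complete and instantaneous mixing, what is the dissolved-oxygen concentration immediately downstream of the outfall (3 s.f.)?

8.48 mg/L

Flow-weighted mixing: C = (Q_r C_r + Q_w C_w)/(Q_r + Q_w)
= (38.2×9.25 + 4.26×1.56)/(38.2 + 4.26) = 360.0/42.46 = 8.478 mg/L.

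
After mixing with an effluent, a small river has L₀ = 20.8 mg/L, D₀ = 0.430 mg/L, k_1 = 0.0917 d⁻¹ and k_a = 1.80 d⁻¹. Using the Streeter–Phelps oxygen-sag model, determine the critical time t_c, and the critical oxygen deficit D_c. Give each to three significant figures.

t_c ≈ 1.46 d; D_c ≈ 0.927 mg/L

At the critical point dD/dt = 0, so k_1 L₀ e^(−k_1 t) = k_a D. Substituting D(t) from the Streeter–Phelps equation and solving for t gives
t_c = ln[(k_a/k_1)(1 − D₀(k_a−k_1)/(k_1 L₀))] / (k_a−k_1).
Here k_a−k_1 = 1.708 d⁻¹ and 1 − D₀(k_a−k_1)/(k_1 L₀) = 1 − 0.430×1.708/(0.0917×20.8) = 0.6149, so
t_c = ln(19.63 × 0.6149) / 1.708 = 2.491 / 1.708 = 1.458 d.
L(t_c) = L₀ e^(−k_1 t_c) = 20.8 × 0.8749 = 18.20 mg/L, and at the critical point k_a D_c = k_1 L, so D_c = (0.0917/1.80) × 18.20 = 0.9270 mg/L.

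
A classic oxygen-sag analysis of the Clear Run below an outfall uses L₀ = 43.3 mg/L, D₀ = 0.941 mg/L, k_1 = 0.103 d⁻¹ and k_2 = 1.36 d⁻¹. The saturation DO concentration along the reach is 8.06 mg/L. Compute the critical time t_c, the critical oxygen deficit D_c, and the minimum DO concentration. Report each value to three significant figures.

t_c = [1/(k_2−k_1)] ln[(k_2/k_1)(1 − D₀(k_2−k_1)/(k_1 L₀))]
= [1/(1.36−0.103)] ln[(1.36/0.103)(1 − 0.941×1.257/(0.103×43.3))]
= (1/1.257) ln[13.20 × 0.7348] = 0.7955 × ln(9.702) = 0.7955 × 2.272 = 1.808 d.
D_c = (k_1/k_2) L₀ e^(−k_1 t_c) = (0.103/1.36) × 43.3 × e^(−0.103×1.808) = 0.07574 × 43.3 × 0.8301 = 2.722 mg/L.
Minimum DO = C_s − D_c = 8.06 − 2.722 = 5.338 mg/L.

t_c ≈ 1.81 d; D_c ≈ 2.72 mg/L; min DO ≈ 5.34 mg/L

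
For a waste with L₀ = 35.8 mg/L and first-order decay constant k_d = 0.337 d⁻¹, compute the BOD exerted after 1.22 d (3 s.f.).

y ≈ 12.1 mg/L

y_t = L₀(1 − e^(−k_d t)) = 35.8 × (1 − e^(−0.337×1.22))
= 35.8 × (1 − 0.6629) = 35.8 × 0.3371 = 12.07 mg/L.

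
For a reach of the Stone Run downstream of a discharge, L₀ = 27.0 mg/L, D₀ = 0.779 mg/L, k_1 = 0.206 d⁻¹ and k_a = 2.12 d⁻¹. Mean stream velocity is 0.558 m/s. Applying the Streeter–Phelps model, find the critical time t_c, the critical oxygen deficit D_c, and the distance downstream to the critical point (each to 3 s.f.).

t_c ≈ 1.05 d; D_c ≈ 2.11 mg/L; x_c ≈ 50.9 km

t_c = [1/(k_a−k_1)] ln[(k_a/k_1)(1 − D₀(k_a−k_1)/(k_1 L₀))]
= [1/(2.12−0.206)] ln[(2.12/0.206)(1 − 0.779×1.914/(0.206×27.0))]
= (1/1.914) ln[10.29 × 0.7319] = 0.5225 × ln(7.532) = 0.5225 × 2.019 = 1.055 d.
D_c = (k_1/k_a) L₀ e^(−k_1 t_c) = (0.206/2.12) × 27.0 × e^(−0.206×1.055) = 0.09717 × 27.0 × 0.8047 = 2.111 mg/L.
x_c = v t_c = 0.558 m/s × 1.055 d × 86400 s/d = 50860 m ≈ 50.9 km.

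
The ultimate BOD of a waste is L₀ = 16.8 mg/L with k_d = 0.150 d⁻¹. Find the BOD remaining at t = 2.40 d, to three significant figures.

L_t = L₀ e^(−k_d t) = 16.8 × e^(−0.150×2.40) = 16.8 × 0.6977 = 11.72 mg/L.

L ≈ 11.7 mg/L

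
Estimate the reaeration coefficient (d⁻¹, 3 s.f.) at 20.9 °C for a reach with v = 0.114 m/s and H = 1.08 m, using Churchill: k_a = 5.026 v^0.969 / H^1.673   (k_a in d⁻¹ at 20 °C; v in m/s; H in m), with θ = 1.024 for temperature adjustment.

k_a(20) = 5.026 × 0.114^0.969 / 1.08^1.673 = 5.026 × 0.1219 / 1.137 = 0.5388 d⁻¹.
k_a(20.9) = 0.5388 × 1.024^(20.9−20) = 0.5388 × 1.022 = 0.5504 d⁻¹.

k_a ≈ 0.550 d⁻¹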